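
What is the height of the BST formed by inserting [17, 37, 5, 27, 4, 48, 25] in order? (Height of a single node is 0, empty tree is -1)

Insertion order: [17, 37, 5, 27, 4, 48, 25]
Tree (level-order array): [17, 5, 37, 4, None, 27, 48, None, None, 25]
Compute height bottom-up (empty subtree = -1):
  height(4) = 1 + max(-1, -1) = 0
  height(5) = 1 + max(0, -1) = 1
  height(25) = 1 + max(-1, -1) = 0
  height(27) = 1 + max(0, -1) = 1
  height(48) = 1 + max(-1, -1) = 0
  height(37) = 1 + max(1, 0) = 2
  height(17) = 1 + max(1, 2) = 3
Height = 3


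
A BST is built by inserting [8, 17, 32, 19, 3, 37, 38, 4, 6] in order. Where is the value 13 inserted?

Starting tree (level order): [8, 3, 17, None, 4, None, 32, None, 6, 19, 37, None, None, None, None, None, 38]
Insertion path: 8 -> 17
Result: insert 13 as left child of 17
Final tree (level order): [8, 3, 17, None, 4, 13, 32, None, 6, None, None, 19, 37, None, None, None, None, None, 38]


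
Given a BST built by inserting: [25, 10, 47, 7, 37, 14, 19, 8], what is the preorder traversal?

Tree insertion order: [25, 10, 47, 7, 37, 14, 19, 8]
Tree (level-order array): [25, 10, 47, 7, 14, 37, None, None, 8, None, 19]
Preorder traversal: [25, 10, 7, 8, 14, 19, 47, 37]


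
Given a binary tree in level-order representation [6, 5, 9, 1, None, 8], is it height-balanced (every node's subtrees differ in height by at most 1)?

Tree (level-order array): [6, 5, 9, 1, None, 8]
Definition: a tree is height-balanced if, at every node, |h(left) - h(right)| <= 1 (empty subtree has height -1).
Bottom-up per-node check:
  node 1: h_left=-1, h_right=-1, diff=0 [OK], height=0
  node 5: h_left=0, h_right=-1, diff=1 [OK], height=1
  node 8: h_left=-1, h_right=-1, diff=0 [OK], height=0
  node 9: h_left=0, h_right=-1, diff=1 [OK], height=1
  node 6: h_left=1, h_right=1, diff=0 [OK], height=2
All nodes satisfy the balance condition.
Result: Balanced


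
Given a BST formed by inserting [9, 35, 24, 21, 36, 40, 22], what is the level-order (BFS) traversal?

Tree insertion order: [9, 35, 24, 21, 36, 40, 22]
Tree (level-order array): [9, None, 35, 24, 36, 21, None, None, 40, None, 22]
BFS from the root, enqueuing left then right child of each popped node:
  queue [9] -> pop 9, enqueue [35], visited so far: [9]
  queue [35] -> pop 35, enqueue [24, 36], visited so far: [9, 35]
  queue [24, 36] -> pop 24, enqueue [21], visited so far: [9, 35, 24]
  queue [36, 21] -> pop 36, enqueue [40], visited so far: [9, 35, 24, 36]
  queue [21, 40] -> pop 21, enqueue [22], visited so far: [9, 35, 24, 36, 21]
  queue [40, 22] -> pop 40, enqueue [none], visited so far: [9, 35, 24, 36, 21, 40]
  queue [22] -> pop 22, enqueue [none], visited so far: [9, 35, 24, 36, 21, 40, 22]
Result: [9, 35, 24, 36, 21, 40, 22]


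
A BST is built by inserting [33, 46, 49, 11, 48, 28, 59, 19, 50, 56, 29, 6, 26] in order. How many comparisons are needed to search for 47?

Search path for 47: 33 -> 46 -> 49 -> 48
Found: False
Comparisons: 4


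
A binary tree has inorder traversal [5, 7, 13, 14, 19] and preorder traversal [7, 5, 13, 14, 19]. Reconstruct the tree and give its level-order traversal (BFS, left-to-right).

Inorder:  [5, 7, 13, 14, 19]
Preorder: [7, 5, 13, 14, 19]
Algorithm: preorder visits root first, so consume preorder in order;
for each root, split the current inorder slice at that value into
left-subtree inorder and right-subtree inorder, then recurse.
Recursive splits:
  root=7; inorder splits into left=[5], right=[13, 14, 19]
  root=5; inorder splits into left=[], right=[]
  root=13; inorder splits into left=[], right=[14, 19]
  root=14; inorder splits into left=[], right=[19]
  root=19; inorder splits into left=[], right=[]
Reconstructed level-order: [7, 5, 13, 14, 19]


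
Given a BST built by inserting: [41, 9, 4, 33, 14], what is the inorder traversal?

Tree insertion order: [41, 9, 4, 33, 14]
Tree (level-order array): [41, 9, None, 4, 33, None, None, 14]
Inorder traversal: [4, 9, 14, 33, 41]


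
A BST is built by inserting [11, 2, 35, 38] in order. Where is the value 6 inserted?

Starting tree (level order): [11, 2, 35, None, None, None, 38]
Insertion path: 11 -> 2
Result: insert 6 as right child of 2
Final tree (level order): [11, 2, 35, None, 6, None, 38]


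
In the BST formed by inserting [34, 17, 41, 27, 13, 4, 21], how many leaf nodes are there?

Tree built from: [34, 17, 41, 27, 13, 4, 21]
Tree (level-order array): [34, 17, 41, 13, 27, None, None, 4, None, 21]
Rule: A leaf has 0 children.
Per-node child counts:
  node 34: 2 child(ren)
  node 17: 2 child(ren)
  node 13: 1 child(ren)
  node 4: 0 child(ren)
  node 27: 1 child(ren)
  node 21: 0 child(ren)
  node 41: 0 child(ren)
Matching nodes: [4, 21, 41]
Count of leaf nodes: 3


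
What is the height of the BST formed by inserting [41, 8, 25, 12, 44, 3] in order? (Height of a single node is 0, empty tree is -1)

Insertion order: [41, 8, 25, 12, 44, 3]
Tree (level-order array): [41, 8, 44, 3, 25, None, None, None, None, 12]
Compute height bottom-up (empty subtree = -1):
  height(3) = 1 + max(-1, -1) = 0
  height(12) = 1 + max(-1, -1) = 0
  height(25) = 1 + max(0, -1) = 1
  height(8) = 1 + max(0, 1) = 2
  height(44) = 1 + max(-1, -1) = 0
  height(41) = 1 + max(2, 0) = 3
Height = 3


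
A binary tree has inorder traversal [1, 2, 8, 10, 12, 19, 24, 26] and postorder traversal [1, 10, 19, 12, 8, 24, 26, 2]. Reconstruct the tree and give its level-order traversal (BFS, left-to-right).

Inorder:   [1, 2, 8, 10, 12, 19, 24, 26]
Postorder: [1, 10, 19, 12, 8, 24, 26, 2]
Algorithm: postorder visits root last, so walk postorder right-to-left;
each value is the root of the current inorder slice — split it at that
value, recurse on the right subtree first, then the left.
Recursive splits:
  root=2; inorder splits into left=[1], right=[8, 10, 12, 19, 24, 26]
  root=26; inorder splits into left=[8, 10, 12, 19, 24], right=[]
  root=24; inorder splits into left=[8, 10, 12, 19], right=[]
  root=8; inorder splits into left=[], right=[10, 12, 19]
  root=12; inorder splits into left=[10], right=[19]
  root=19; inorder splits into left=[], right=[]
  root=10; inorder splits into left=[], right=[]
  root=1; inorder splits into left=[], right=[]
Reconstructed level-order: [2, 1, 26, 24, 8, 12, 10, 19]


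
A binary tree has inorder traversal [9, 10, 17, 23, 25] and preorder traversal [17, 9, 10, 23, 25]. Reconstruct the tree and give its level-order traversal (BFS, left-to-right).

Inorder:  [9, 10, 17, 23, 25]
Preorder: [17, 9, 10, 23, 25]
Algorithm: preorder visits root first, so consume preorder in order;
for each root, split the current inorder slice at that value into
left-subtree inorder and right-subtree inorder, then recurse.
Recursive splits:
  root=17; inorder splits into left=[9, 10], right=[23, 25]
  root=9; inorder splits into left=[], right=[10]
  root=10; inorder splits into left=[], right=[]
  root=23; inorder splits into left=[], right=[25]
  root=25; inorder splits into left=[], right=[]
Reconstructed level-order: [17, 9, 23, 10, 25]


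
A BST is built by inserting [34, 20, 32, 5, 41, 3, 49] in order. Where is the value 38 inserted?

Starting tree (level order): [34, 20, 41, 5, 32, None, 49, 3]
Insertion path: 34 -> 41
Result: insert 38 as left child of 41
Final tree (level order): [34, 20, 41, 5, 32, 38, 49, 3]


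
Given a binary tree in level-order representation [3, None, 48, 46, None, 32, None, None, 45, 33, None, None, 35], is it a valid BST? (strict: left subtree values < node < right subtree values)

Level-order array: [3, None, 48, 46, None, 32, None, None, 45, 33, None, None, 35]
Validate using subtree bounds (lo, hi): at each node, require lo < value < hi,
then recurse left with hi=value and right with lo=value.
Preorder trace (stopping at first violation):
  at node 3 with bounds (-inf, +inf): OK
  at node 48 with bounds (3, +inf): OK
  at node 46 with bounds (3, 48): OK
  at node 32 with bounds (3, 46): OK
  at node 45 with bounds (32, 46): OK
  at node 33 with bounds (32, 45): OK
  at node 35 with bounds (33, 45): OK
No violation found at any node.
Result: Valid BST


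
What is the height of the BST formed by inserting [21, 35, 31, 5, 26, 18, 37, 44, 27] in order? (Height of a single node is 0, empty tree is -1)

Insertion order: [21, 35, 31, 5, 26, 18, 37, 44, 27]
Tree (level-order array): [21, 5, 35, None, 18, 31, 37, None, None, 26, None, None, 44, None, 27]
Compute height bottom-up (empty subtree = -1):
  height(18) = 1 + max(-1, -1) = 0
  height(5) = 1 + max(-1, 0) = 1
  height(27) = 1 + max(-1, -1) = 0
  height(26) = 1 + max(-1, 0) = 1
  height(31) = 1 + max(1, -1) = 2
  height(44) = 1 + max(-1, -1) = 0
  height(37) = 1 + max(-1, 0) = 1
  height(35) = 1 + max(2, 1) = 3
  height(21) = 1 + max(1, 3) = 4
Height = 4


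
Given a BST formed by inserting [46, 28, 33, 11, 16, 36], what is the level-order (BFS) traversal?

Tree insertion order: [46, 28, 33, 11, 16, 36]
Tree (level-order array): [46, 28, None, 11, 33, None, 16, None, 36]
BFS from the root, enqueuing left then right child of each popped node:
  queue [46] -> pop 46, enqueue [28], visited so far: [46]
  queue [28] -> pop 28, enqueue [11, 33], visited so far: [46, 28]
  queue [11, 33] -> pop 11, enqueue [16], visited so far: [46, 28, 11]
  queue [33, 16] -> pop 33, enqueue [36], visited so far: [46, 28, 11, 33]
  queue [16, 36] -> pop 16, enqueue [none], visited so far: [46, 28, 11, 33, 16]
  queue [36] -> pop 36, enqueue [none], visited so far: [46, 28, 11, 33, 16, 36]
Result: [46, 28, 11, 33, 16, 36]


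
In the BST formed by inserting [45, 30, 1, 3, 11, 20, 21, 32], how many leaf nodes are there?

Tree built from: [45, 30, 1, 3, 11, 20, 21, 32]
Tree (level-order array): [45, 30, None, 1, 32, None, 3, None, None, None, 11, None, 20, None, 21]
Rule: A leaf has 0 children.
Per-node child counts:
  node 45: 1 child(ren)
  node 30: 2 child(ren)
  node 1: 1 child(ren)
  node 3: 1 child(ren)
  node 11: 1 child(ren)
  node 20: 1 child(ren)
  node 21: 0 child(ren)
  node 32: 0 child(ren)
Matching nodes: [21, 32]
Count of leaf nodes: 2


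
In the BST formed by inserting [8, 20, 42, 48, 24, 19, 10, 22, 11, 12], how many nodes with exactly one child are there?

Tree built from: [8, 20, 42, 48, 24, 19, 10, 22, 11, 12]
Tree (level-order array): [8, None, 20, 19, 42, 10, None, 24, 48, None, 11, 22, None, None, None, None, 12]
Rule: These are nodes with exactly 1 non-null child.
Per-node child counts:
  node 8: 1 child(ren)
  node 20: 2 child(ren)
  node 19: 1 child(ren)
  node 10: 1 child(ren)
  node 11: 1 child(ren)
  node 12: 0 child(ren)
  node 42: 2 child(ren)
  node 24: 1 child(ren)
  node 22: 0 child(ren)
  node 48: 0 child(ren)
Matching nodes: [8, 19, 10, 11, 24]
Count of nodes with exactly one child: 5


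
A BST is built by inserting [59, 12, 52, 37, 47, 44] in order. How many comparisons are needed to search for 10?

Search path for 10: 59 -> 12
Found: False
Comparisons: 2


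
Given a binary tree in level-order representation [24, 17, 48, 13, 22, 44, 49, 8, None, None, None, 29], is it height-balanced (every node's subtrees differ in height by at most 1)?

Tree (level-order array): [24, 17, 48, 13, 22, 44, 49, 8, None, None, None, 29]
Definition: a tree is height-balanced if, at every node, |h(left) - h(right)| <= 1 (empty subtree has height -1).
Bottom-up per-node check:
  node 8: h_left=-1, h_right=-1, diff=0 [OK], height=0
  node 13: h_left=0, h_right=-1, diff=1 [OK], height=1
  node 22: h_left=-1, h_right=-1, diff=0 [OK], height=0
  node 17: h_left=1, h_right=0, diff=1 [OK], height=2
  node 29: h_left=-1, h_right=-1, diff=0 [OK], height=0
  node 44: h_left=0, h_right=-1, diff=1 [OK], height=1
  node 49: h_left=-1, h_right=-1, diff=0 [OK], height=0
  node 48: h_left=1, h_right=0, diff=1 [OK], height=2
  node 24: h_left=2, h_right=2, diff=0 [OK], height=3
All nodes satisfy the balance condition.
Result: Balanced


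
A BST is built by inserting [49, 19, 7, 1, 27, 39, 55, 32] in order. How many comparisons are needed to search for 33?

Search path for 33: 49 -> 19 -> 27 -> 39 -> 32
Found: False
Comparisons: 5


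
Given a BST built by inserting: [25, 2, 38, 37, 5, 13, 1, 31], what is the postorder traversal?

Tree insertion order: [25, 2, 38, 37, 5, 13, 1, 31]
Tree (level-order array): [25, 2, 38, 1, 5, 37, None, None, None, None, 13, 31]
Postorder traversal: [1, 13, 5, 2, 31, 37, 38, 25]


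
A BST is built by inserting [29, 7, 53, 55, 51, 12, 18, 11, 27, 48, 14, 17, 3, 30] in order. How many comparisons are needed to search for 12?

Search path for 12: 29 -> 7 -> 12
Found: True
Comparisons: 3


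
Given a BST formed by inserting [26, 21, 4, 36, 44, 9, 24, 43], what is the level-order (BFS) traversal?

Tree insertion order: [26, 21, 4, 36, 44, 9, 24, 43]
Tree (level-order array): [26, 21, 36, 4, 24, None, 44, None, 9, None, None, 43]
BFS from the root, enqueuing left then right child of each popped node:
  queue [26] -> pop 26, enqueue [21, 36], visited so far: [26]
  queue [21, 36] -> pop 21, enqueue [4, 24], visited so far: [26, 21]
  queue [36, 4, 24] -> pop 36, enqueue [44], visited so far: [26, 21, 36]
  queue [4, 24, 44] -> pop 4, enqueue [9], visited so far: [26, 21, 36, 4]
  queue [24, 44, 9] -> pop 24, enqueue [none], visited so far: [26, 21, 36, 4, 24]
  queue [44, 9] -> pop 44, enqueue [43], visited so far: [26, 21, 36, 4, 24, 44]
  queue [9, 43] -> pop 9, enqueue [none], visited so far: [26, 21, 36, 4, 24, 44, 9]
  queue [43] -> pop 43, enqueue [none], visited so far: [26, 21, 36, 4, 24, 44, 9, 43]
Result: [26, 21, 36, 4, 24, 44, 9, 43]


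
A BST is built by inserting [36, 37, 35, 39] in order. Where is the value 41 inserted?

Starting tree (level order): [36, 35, 37, None, None, None, 39]
Insertion path: 36 -> 37 -> 39
Result: insert 41 as right child of 39
Final tree (level order): [36, 35, 37, None, None, None, 39, None, 41]


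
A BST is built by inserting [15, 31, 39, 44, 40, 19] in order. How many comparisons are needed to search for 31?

Search path for 31: 15 -> 31
Found: True
Comparisons: 2


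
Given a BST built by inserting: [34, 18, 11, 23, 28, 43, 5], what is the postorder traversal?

Tree insertion order: [34, 18, 11, 23, 28, 43, 5]
Tree (level-order array): [34, 18, 43, 11, 23, None, None, 5, None, None, 28]
Postorder traversal: [5, 11, 28, 23, 18, 43, 34]


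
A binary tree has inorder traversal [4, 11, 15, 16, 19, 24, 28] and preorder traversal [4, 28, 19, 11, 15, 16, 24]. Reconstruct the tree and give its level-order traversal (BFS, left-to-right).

Inorder:  [4, 11, 15, 16, 19, 24, 28]
Preorder: [4, 28, 19, 11, 15, 16, 24]
Algorithm: preorder visits root first, so consume preorder in order;
for each root, split the current inorder slice at that value into
left-subtree inorder and right-subtree inorder, then recurse.
Recursive splits:
  root=4; inorder splits into left=[], right=[11, 15, 16, 19, 24, 28]
  root=28; inorder splits into left=[11, 15, 16, 19, 24], right=[]
  root=19; inorder splits into left=[11, 15, 16], right=[24]
  root=11; inorder splits into left=[], right=[15, 16]
  root=15; inorder splits into left=[], right=[16]
  root=16; inorder splits into left=[], right=[]
  root=24; inorder splits into left=[], right=[]
Reconstructed level-order: [4, 28, 19, 11, 24, 15, 16]


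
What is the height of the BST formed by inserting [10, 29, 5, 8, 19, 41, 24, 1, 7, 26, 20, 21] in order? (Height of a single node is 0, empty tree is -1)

Insertion order: [10, 29, 5, 8, 19, 41, 24, 1, 7, 26, 20, 21]
Tree (level-order array): [10, 5, 29, 1, 8, 19, 41, None, None, 7, None, None, 24, None, None, None, None, 20, 26, None, 21]
Compute height bottom-up (empty subtree = -1):
  height(1) = 1 + max(-1, -1) = 0
  height(7) = 1 + max(-1, -1) = 0
  height(8) = 1 + max(0, -1) = 1
  height(5) = 1 + max(0, 1) = 2
  height(21) = 1 + max(-1, -1) = 0
  height(20) = 1 + max(-1, 0) = 1
  height(26) = 1 + max(-1, -1) = 0
  height(24) = 1 + max(1, 0) = 2
  height(19) = 1 + max(-1, 2) = 3
  height(41) = 1 + max(-1, -1) = 0
  height(29) = 1 + max(3, 0) = 4
  height(10) = 1 + max(2, 4) = 5
Height = 5


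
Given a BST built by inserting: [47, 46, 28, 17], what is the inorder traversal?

Tree insertion order: [47, 46, 28, 17]
Tree (level-order array): [47, 46, None, 28, None, 17]
Inorder traversal: [17, 28, 46, 47]


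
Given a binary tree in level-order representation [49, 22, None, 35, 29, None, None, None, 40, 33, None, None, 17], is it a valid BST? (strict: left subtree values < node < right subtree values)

Level-order array: [49, 22, None, 35, 29, None, None, None, 40, 33, None, None, 17]
Validate using subtree bounds (lo, hi): at each node, require lo < value < hi,
then recurse left with hi=value and right with lo=value.
Preorder trace (stopping at first violation):
  at node 49 with bounds (-inf, +inf): OK
  at node 22 with bounds (-inf, 49): OK
  at node 35 with bounds (-inf, 22): VIOLATION
Node 35 violates its bound: not (-inf < 35 < 22).
Result: Not a valid BST


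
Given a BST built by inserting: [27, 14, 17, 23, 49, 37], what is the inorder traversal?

Tree insertion order: [27, 14, 17, 23, 49, 37]
Tree (level-order array): [27, 14, 49, None, 17, 37, None, None, 23]
Inorder traversal: [14, 17, 23, 27, 37, 49]


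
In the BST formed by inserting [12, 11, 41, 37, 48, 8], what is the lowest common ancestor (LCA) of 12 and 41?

Tree insertion order: [12, 11, 41, 37, 48, 8]
Tree (level-order array): [12, 11, 41, 8, None, 37, 48]
In a BST, the LCA of p=12, q=41 is the first node v on the
root-to-leaf path with p <= v <= q (go left if both < v, right if both > v).
Walk from root:
  at 12: 12 <= 12 <= 41, this is the LCA
LCA = 12


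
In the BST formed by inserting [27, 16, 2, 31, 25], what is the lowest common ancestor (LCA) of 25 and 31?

Tree insertion order: [27, 16, 2, 31, 25]
Tree (level-order array): [27, 16, 31, 2, 25]
In a BST, the LCA of p=25, q=31 is the first node v on the
root-to-leaf path with p <= v <= q (go left if both < v, right if both > v).
Walk from root:
  at 27: 25 <= 27 <= 31, this is the LCA
LCA = 27


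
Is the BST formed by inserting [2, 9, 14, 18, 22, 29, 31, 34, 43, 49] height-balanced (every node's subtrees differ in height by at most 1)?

Tree (level-order array): [2, None, 9, None, 14, None, 18, None, 22, None, 29, None, 31, None, 34, None, 43, None, 49]
Definition: a tree is height-balanced if, at every node, |h(left) - h(right)| <= 1 (empty subtree has height -1).
Bottom-up per-node check:
  node 49: h_left=-1, h_right=-1, diff=0 [OK], height=0
  node 43: h_left=-1, h_right=0, diff=1 [OK], height=1
  node 34: h_left=-1, h_right=1, diff=2 [FAIL (|-1-1|=2 > 1)], height=2
  node 31: h_left=-1, h_right=2, diff=3 [FAIL (|-1-2|=3 > 1)], height=3
  node 29: h_left=-1, h_right=3, diff=4 [FAIL (|-1-3|=4 > 1)], height=4
  node 22: h_left=-1, h_right=4, diff=5 [FAIL (|-1-4|=5 > 1)], height=5
  node 18: h_left=-1, h_right=5, diff=6 [FAIL (|-1-5|=6 > 1)], height=6
  node 14: h_left=-1, h_right=6, diff=7 [FAIL (|-1-6|=7 > 1)], height=7
  node 9: h_left=-1, h_right=7, diff=8 [FAIL (|-1-7|=8 > 1)], height=8
  node 2: h_left=-1, h_right=8, diff=9 [FAIL (|-1-8|=9 > 1)], height=9
Node 34 violates the condition: |-1 - 1| = 2 > 1.
Result: Not balanced


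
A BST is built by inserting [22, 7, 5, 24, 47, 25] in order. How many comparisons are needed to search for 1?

Search path for 1: 22 -> 7 -> 5
Found: False
Comparisons: 3


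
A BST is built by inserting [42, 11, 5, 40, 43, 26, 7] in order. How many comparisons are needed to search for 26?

Search path for 26: 42 -> 11 -> 40 -> 26
Found: True
Comparisons: 4


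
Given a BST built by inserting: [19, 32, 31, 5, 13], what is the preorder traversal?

Tree insertion order: [19, 32, 31, 5, 13]
Tree (level-order array): [19, 5, 32, None, 13, 31]
Preorder traversal: [19, 5, 13, 32, 31]


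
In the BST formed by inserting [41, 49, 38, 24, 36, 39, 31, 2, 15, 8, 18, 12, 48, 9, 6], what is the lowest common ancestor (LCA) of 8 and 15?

Tree insertion order: [41, 49, 38, 24, 36, 39, 31, 2, 15, 8, 18, 12, 48, 9, 6]
Tree (level-order array): [41, 38, 49, 24, 39, 48, None, 2, 36, None, None, None, None, None, 15, 31, None, 8, 18, None, None, 6, 12, None, None, None, None, 9]
In a BST, the LCA of p=8, q=15 is the first node v on the
root-to-leaf path with p <= v <= q (go left if both < v, right if both > v).
Walk from root:
  at 41: both 8 and 15 < 41, go left
  at 38: both 8 and 15 < 38, go left
  at 24: both 8 and 15 < 24, go left
  at 2: both 8 and 15 > 2, go right
  at 15: 8 <= 15 <= 15, this is the LCA
LCA = 15


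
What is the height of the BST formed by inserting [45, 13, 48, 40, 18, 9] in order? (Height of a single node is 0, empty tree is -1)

Insertion order: [45, 13, 48, 40, 18, 9]
Tree (level-order array): [45, 13, 48, 9, 40, None, None, None, None, 18]
Compute height bottom-up (empty subtree = -1):
  height(9) = 1 + max(-1, -1) = 0
  height(18) = 1 + max(-1, -1) = 0
  height(40) = 1 + max(0, -1) = 1
  height(13) = 1 + max(0, 1) = 2
  height(48) = 1 + max(-1, -1) = 0
  height(45) = 1 + max(2, 0) = 3
Height = 3


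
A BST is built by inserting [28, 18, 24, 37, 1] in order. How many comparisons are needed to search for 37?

Search path for 37: 28 -> 37
Found: True
Comparisons: 2


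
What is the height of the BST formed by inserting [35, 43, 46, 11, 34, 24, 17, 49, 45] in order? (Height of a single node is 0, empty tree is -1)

Insertion order: [35, 43, 46, 11, 34, 24, 17, 49, 45]
Tree (level-order array): [35, 11, 43, None, 34, None, 46, 24, None, 45, 49, 17]
Compute height bottom-up (empty subtree = -1):
  height(17) = 1 + max(-1, -1) = 0
  height(24) = 1 + max(0, -1) = 1
  height(34) = 1 + max(1, -1) = 2
  height(11) = 1 + max(-1, 2) = 3
  height(45) = 1 + max(-1, -1) = 0
  height(49) = 1 + max(-1, -1) = 0
  height(46) = 1 + max(0, 0) = 1
  height(43) = 1 + max(-1, 1) = 2
  height(35) = 1 + max(3, 2) = 4
Height = 4


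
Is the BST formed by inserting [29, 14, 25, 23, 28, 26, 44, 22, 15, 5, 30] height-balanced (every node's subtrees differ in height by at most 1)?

Tree (level-order array): [29, 14, 44, 5, 25, 30, None, None, None, 23, 28, None, None, 22, None, 26, None, 15]
Definition: a tree is height-balanced if, at every node, |h(left) - h(right)| <= 1 (empty subtree has height -1).
Bottom-up per-node check:
  node 5: h_left=-1, h_right=-1, diff=0 [OK], height=0
  node 15: h_left=-1, h_right=-1, diff=0 [OK], height=0
  node 22: h_left=0, h_right=-1, diff=1 [OK], height=1
  node 23: h_left=1, h_right=-1, diff=2 [FAIL (|1--1|=2 > 1)], height=2
  node 26: h_left=-1, h_right=-1, diff=0 [OK], height=0
  node 28: h_left=0, h_right=-1, diff=1 [OK], height=1
  node 25: h_left=2, h_right=1, diff=1 [OK], height=3
  node 14: h_left=0, h_right=3, diff=3 [FAIL (|0-3|=3 > 1)], height=4
  node 30: h_left=-1, h_right=-1, diff=0 [OK], height=0
  node 44: h_left=0, h_right=-1, diff=1 [OK], height=1
  node 29: h_left=4, h_right=1, diff=3 [FAIL (|4-1|=3 > 1)], height=5
Node 23 violates the condition: |1 - -1| = 2 > 1.
Result: Not balanced


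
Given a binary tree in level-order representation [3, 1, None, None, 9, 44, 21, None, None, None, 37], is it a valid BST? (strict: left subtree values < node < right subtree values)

Level-order array: [3, 1, None, None, 9, 44, 21, None, None, None, 37]
Validate using subtree bounds (lo, hi): at each node, require lo < value < hi,
then recurse left with hi=value and right with lo=value.
Preorder trace (stopping at first violation):
  at node 3 with bounds (-inf, +inf): OK
  at node 1 with bounds (-inf, 3): OK
  at node 9 with bounds (1, 3): VIOLATION
Node 9 violates its bound: not (1 < 9 < 3).
Result: Not a valid BST


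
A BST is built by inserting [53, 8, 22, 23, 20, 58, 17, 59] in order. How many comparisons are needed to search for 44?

Search path for 44: 53 -> 8 -> 22 -> 23
Found: False
Comparisons: 4


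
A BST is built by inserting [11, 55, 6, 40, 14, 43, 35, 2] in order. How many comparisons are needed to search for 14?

Search path for 14: 11 -> 55 -> 40 -> 14
Found: True
Comparisons: 4


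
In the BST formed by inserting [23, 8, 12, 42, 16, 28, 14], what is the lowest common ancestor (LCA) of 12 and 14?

Tree insertion order: [23, 8, 12, 42, 16, 28, 14]
Tree (level-order array): [23, 8, 42, None, 12, 28, None, None, 16, None, None, 14]
In a BST, the LCA of p=12, q=14 is the first node v on the
root-to-leaf path with p <= v <= q (go left if both < v, right if both > v).
Walk from root:
  at 23: both 12 and 14 < 23, go left
  at 8: both 12 and 14 > 8, go right
  at 12: 12 <= 12 <= 14, this is the LCA
LCA = 12


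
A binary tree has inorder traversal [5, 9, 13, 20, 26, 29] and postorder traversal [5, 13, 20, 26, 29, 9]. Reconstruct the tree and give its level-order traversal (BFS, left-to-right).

Inorder:   [5, 9, 13, 20, 26, 29]
Postorder: [5, 13, 20, 26, 29, 9]
Algorithm: postorder visits root last, so walk postorder right-to-left;
each value is the root of the current inorder slice — split it at that
value, recurse on the right subtree first, then the left.
Recursive splits:
  root=9; inorder splits into left=[5], right=[13, 20, 26, 29]
  root=29; inorder splits into left=[13, 20, 26], right=[]
  root=26; inorder splits into left=[13, 20], right=[]
  root=20; inorder splits into left=[13], right=[]
  root=13; inorder splits into left=[], right=[]
  root=5; inorder splits into left=[], right=[]
Reconstructed level-order: [9, 5, 29, 26, 20, 13]


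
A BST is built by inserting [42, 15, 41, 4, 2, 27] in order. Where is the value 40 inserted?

Starting tree (level order): [42, 15, None, 4, 41, 2, None, 27]
Insertion path: 42 -> 15 -> 41 -> 27
Result: insert 40 as right child of 27
Final tree (level order): [42, 15, None, 4, 41, 2, None, 27, None, None, None, None, 40]


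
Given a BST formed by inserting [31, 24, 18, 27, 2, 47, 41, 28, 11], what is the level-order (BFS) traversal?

Tree insertion order: [31, 24, 18, 27, 2, 47, 41, 28, 11]
Tree (level-order array): [31, 24, 47, 18, 27, 41, None, 2, None, None, 28, None, None, None, 11]
BFS from the root, enqueuing left then right child of each popped node:
  queue [31] -> pop 31, enqueue [24, 47], visited so far: [31]
  queue [24, 47] -> pop 24, enqueue [18, 27], visited so far: [31, 24]
  queue [47, 18, 27] -> pop 47, enqueue [41], visited so far: [31, 24, 47]
  queue [18, 27, 41] -> pop 18, enqueue [2], visited so far: [31, 24, 47, 18]
  queue [27, 41, 2] -> pop 27, enqueue [28], visited so far: [31, 24, 47, 18, 27]
  queue [41, 2, 28] -> pop 41, enqueue [none], visited so far: [31, 24, 47, 18, 27, 41]
  queue [2, 28] -> pop 2, enqueue [11], visited so far: [31, 24, 47, 18, 27, 41, 2]
  queue [28, 11] -> pop 28, enqueue [none], visited so far: [31, 24, 47, 18, 27, 41, 2, 28]
  queue [11] -> pop 11, enqueue [none], visited so far: [31, 24, 47, 18, 27, 41, 2, 28, 11]
Result: [31, 24, 47, 18, 27, 41, 2, 28, 11]


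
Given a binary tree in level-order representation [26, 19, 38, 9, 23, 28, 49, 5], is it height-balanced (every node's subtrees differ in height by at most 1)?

Tree (level-order array): [26, 19, 38, 9, 23, 28, 49, 5]
Definition: a tree is height-balanced if, at every node, |h(left) - h(right)| <= 1 (empty subtree has height -1).
Bottom-up per-node check:
  node 5: h_left=-1, h_right=-1, diff=0 [OK], height=0
  node 9: h_left=0, h_right=-1, diff=1 [OK], height=1
  node 23: h_left=-1, h_right=-1, diff=0 [OK], height=0
  node 19: h_left=1, h_right=0, diff=1 [OK], height=2
  node 28: h_left=-1, h_right=-1, diff=0 [OK], height=0
  node 49: h_left=-1, h_right=-1, diff=0 [OK], height=0
  node 38: h_left=0, h_right=0, diff=0 [OK], height=1
  node 26: h_left=2, h_right=1, diff=1 [OK], height=3
All nodes satisfy the balance condition.
Result: Balanced


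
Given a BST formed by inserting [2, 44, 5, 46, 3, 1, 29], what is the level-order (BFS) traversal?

Tree insertion order: [2, 44, 5, 46, 3, 1, 29]
Tree (level-order array): [2, 1, 44, None, None, 5, 46, 3, 29]
BFS from the root, enqueuing left then right child of each popped node:
  queue [2] -> pop 2, enqueue [1, 44], visited so far: [2]
  queue [1, 44] -> pop 1, enqueue [none], visited so far: [2, 1]
  queue [44] -> pop 44, enqueue [5, 46], visited so far: [2, 1, 44]
  queue [5, 46] -> pop 5, enqueue [3, 29], visited so far: [2, 1, 44, 5]
  queue [46, 3, 29] -> pop 46, enqueue [none], visited so far: [2, 1, 44, 5, 46]
  queue [3, 29] -> pop 3, enqueue [none], visited so far: [2, 1, 44, 5, 46, 3]
  queue [29] -> pop 29, enqueue [none], visited so far: [2, 1, 44, 5, 46, 3, 29]
Result: [2, 1, 44, 5, 46, 3, 29]


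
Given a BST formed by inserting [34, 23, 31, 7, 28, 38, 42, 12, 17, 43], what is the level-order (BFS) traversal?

Tree insertion order: [34, 23, 31, 7, 28, 38, 42, 12, 17, 43]
Tree (level-order array): [34, 23, 38, 7, 31, None, 42, None, 12, 28, None, None, 43, None, 17]
BFS from the root, enqueuing left then right child of each popped node:
  queue [34] -> pop 34, enqueue [23, 38], visited so far: [34]
  queue [23, 38] -> pop 23, enqueue [7, 31], visited so far: [34, 23]
  queue [38, 7, 31] -> pop 38, enqueue [42], visited so far: [34, 23, 38]
  queue [7, 31, 42] -> pop 7, enqueue [12], visited so far: [34, 23, 38, 7]
  queue [31, 42, 12] -> pop 31, enqueue [28], visited so far: [34, 23, 38, 7, 31]
  queue [42, 12, 28] -> pop 42, enqueue [43], visited so far: [34, 23, 38, 7, 31, 42]
  queue [12, 28, 43] -> pop 12, enqueue [17], visited so far: [34, 23, 38, 7, 31, 42, 12]
  queue [28, 43, 17] -> pop 28, enqueue [none], visited so far: [34, 23, 38, 7, 31, 42, 12, 28]
  queue [43, 17] -> pop 43, enqueue [none], visited so far: [34, 23, 38, 7, 31, 42, 12, 28, 43]
  queue [17] -> pop 17, enqueue [none], visited so far: [34, 23, 38, 7, 31, 42, 12, 28, 43, 17]
Result: [34, 23, 38, 7, 31, 42, 12, 28, 43, 17]


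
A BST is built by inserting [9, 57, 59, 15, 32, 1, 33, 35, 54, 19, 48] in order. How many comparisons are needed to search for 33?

Search path for 33: 9 -> 57 -> 15 -> 32 -> 33
Found: True
Comparisons: 5


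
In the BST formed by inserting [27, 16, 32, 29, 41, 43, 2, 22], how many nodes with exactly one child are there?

Tree built from: [27, 16, 32, 29, 41, 43, 2, 22]
Tree (level-order array): [27, 16, 32, 2, 22, 29, 41, None, None, None, None, None, None, None, 43]
Rule: These are nodes with exactly 1 non-null child.
Per-node child counts:
  node 27: 2 child(ren)
  node 16: 2 child(ren)
  node 2: 0 child(ren)
  node 22: 0 child(ren)
  node 32: 2 child(ren)
  node 29: 0 child(ren)
  node 41: 1 child(ren)
  node 43: 0 child(ren)
Matching nodes: [41]
Count of nodes with exactly one child: 1


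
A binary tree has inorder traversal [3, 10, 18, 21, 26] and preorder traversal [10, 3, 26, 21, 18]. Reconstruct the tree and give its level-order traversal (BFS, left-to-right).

Inorder:  [3, 10, 18, 21, 26]
Preorder: [10, 3, 26, 21, 18]
Algorithm: preorder visits root first, so consume preorder in order;
for each root, split the current inorder slice at that value into
left-subtree inorder and right-subtree inorder, then recurse.
Recursive splits:
  root=10; inorder splits into left=[3], right=[18, 21, 26]
  root=3; inorder splits into left=[], right=[]
  root=26; inorder splits into left=[18, 21], right=[]
  root=21; inorder splits into left=[18], right=[]
  root=18; inorder splits into left=[], right=[]
Reconstructed level-order: [10, 3, 26, 21, 18]


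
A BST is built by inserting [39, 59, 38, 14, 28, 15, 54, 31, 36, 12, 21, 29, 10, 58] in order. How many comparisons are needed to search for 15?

Search path for 15: 39 -> 38 -> 14 -> 28 -> 15
Found: True
Comparisons: 5


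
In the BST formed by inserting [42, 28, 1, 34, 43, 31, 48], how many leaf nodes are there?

Tree built from: [42, 28, 1, 34, 43, 31, 48]
Tree (level-order array): [42, 28, 43, 1, 34, None, 48, None, None, 31]
Rule: A leaf has 0 children.
Per-node child counts:
  node 42: 2 child(ren)
  node 28: 2 child(ren)
  node 1: 0 child(ren)
  node 34: 1 child(ren)
  node 31: 0 child(ren)
  node 43: 1 child(ren)
  node 48: 0 child(ren)
Matching nodes: [1, 31, 48]
Count of leaf nodes: 3


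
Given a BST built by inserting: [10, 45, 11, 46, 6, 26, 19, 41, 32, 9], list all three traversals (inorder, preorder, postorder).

Tree insertion order: [10, 45, 11, 46, 6, 26, 19, 41, 32, 9]
Tree (level-order array): [10, 6, 45, None, 9, 11, 46, None, None, None, 26, None, None, 19, 41, None, None, 32]
Inorder (L, root, R): [6, 9, 10, 11, 19, 26, 32, 41, 45, 46]
Preorder (root, L, R): [10, 6, 9, 45, 11, 26, 19, 41, 32, 46]
Postorder (L, R, root): [9, 6, 19, 32, 41, 26, 11, 46, 45, 10]


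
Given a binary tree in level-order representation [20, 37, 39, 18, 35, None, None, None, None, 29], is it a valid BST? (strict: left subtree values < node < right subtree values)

Level-order array: [20, 37, 39, 18, 35, None, None, None, None, 29]
Validate using subtree bounds (lo, hi): at each node, require lo < value < hi,
then recurse left with hi=value and right with lo=value.
Preorder trace (stopping at first violation):
  at node 20 with bounds (-inf, +inf): OK
  at node 37 with bounds (-inf, 20): VIOLATION
Node 37 violates its bound: not (-inf < 37 < 20).
Result: Not a valid BST


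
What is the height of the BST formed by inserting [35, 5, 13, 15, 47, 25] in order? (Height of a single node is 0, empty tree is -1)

Insertion order: [35, 5, 13, 15, 47, 25]
Tree (level-order array): [35, 5, 47, None, 13, None, None, None, 15, None, 25]
Compute height bottom-up (empty subtree = -1):
  height(25) = 1 + max(-1, -1) = 0
  height(15) = 1 + max(-1, 0) = 1
  height(13) = 1 + max(-1, 1) = 2
  height(5) = 1 + max(-1, 2) = 3
  height(47) = 1 + max(-1, -1) = 0
  height(35) = 1 + max(3, 0) = 4
Height = 4


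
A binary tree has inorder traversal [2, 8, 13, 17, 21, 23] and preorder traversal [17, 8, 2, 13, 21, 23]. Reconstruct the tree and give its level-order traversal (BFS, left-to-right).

Inorder:  [2, 8, 13, 17, 21, 23]
Preorder: [17, 8, 2, 13, 21, 23]
Algorithm: preorder visits root first, so consume preorder in order;
for each root, split the current inorder slice at that value into
left-subtree inorder and right-subtree inorder, then recurse.
Recursive splits:
  root=17; inorder splits into left=[2, 8, 13], right=[21, 23]
  root=8; inorder splits into left=[2], right=[13]
  root=2; inorder splits into left=[], right=[]
  root=13; inorder splits into left=[], right=[]
  root=21; inorder splits into left=[], right=[23]
  root=23; inorder splits into left=[], right=[]
Reconstructed level-order: [17, 8, 21, 2, 13, 23]


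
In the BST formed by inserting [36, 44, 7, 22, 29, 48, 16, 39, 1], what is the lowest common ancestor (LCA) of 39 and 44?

Tree insertion order: [36, 44, 7, 22, 29, 48, 16, 39, 1]
Tree (level-order array): [36, 7, 44, 1, 22, 39, 48, None, None, 16, 29]
In a BST, the LCA of p=39, q=44 is the first node v on the
root-to-leaf path with p <= v <= q (go left if both < v, right if both > v).
Walk from root:
  at 36: both 39 and 44 > 36, go right
  at 44: 39 <= 44 <= 44, this is the LCA
LCA = 44


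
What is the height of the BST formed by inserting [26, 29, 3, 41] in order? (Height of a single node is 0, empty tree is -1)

Insertion order: [26, 29, 3, 41]
Tree (level-order array): [26, 3, 29, None, None, None, 41]
Compute height bottom-up (empty subtree = -1):
  height(3) = 1 + max(-1, -1) = 0
  height(41) = 1 + max(-1, -1) = 0
  height(29) = 1 + max(-1, 0) = 1
  height(26) = 1 + max(0, 1) = 2
Height = 2


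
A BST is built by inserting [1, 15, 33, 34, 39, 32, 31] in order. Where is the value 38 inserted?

Starting tree (level order): [1, None, 15, None, 33, 32, 34, 31, None, None, 39]
Insertion path: 1 -> 15 -> 33 -> 34 -> 39
Result: insert 38 as left child of 39
Final tree (level order): [1, None, 15, None, 33, 32, 34, 31, None, None, 39, None, None, 38]


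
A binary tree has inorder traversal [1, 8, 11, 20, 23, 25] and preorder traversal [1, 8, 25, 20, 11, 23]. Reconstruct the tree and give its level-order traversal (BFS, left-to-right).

Inorder:  [1, 8, 11, 20, 23, 25]
Preorder: [1, 8, 25, 20, 11, 23]
Algorithm: preorder visits root first, so consume preorder in order;
for each root, split the current inorder slice at that value into
left-subtree inorder and right-subtree inorder, then recurse.
Recursive splits:
  root=1; inorder splits into left=[], right=[8, 11, 20, 23, 25]
  root=8; inorder splits into left=[], right=[11, 20, 23, 25]
  root=25; inorder splits into left=[11, 20, 23], right=[]
  root=20; inorder splits into left=[11], right=[23]
  root=11; inorder splits into left=[], right=[]
  root=23; inorder splits into left=[], right=[]
Reconstructed level-order: [1, 8, 25, 20, 11, 23]


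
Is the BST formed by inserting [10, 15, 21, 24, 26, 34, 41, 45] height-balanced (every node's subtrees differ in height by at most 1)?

Tree (level-order array): [10, None, 15, None, 21, None, 24, None, 26, None, 34, None, 41, None, 45]
Definition: a tree is height-balanced if, at every node, |h(left) - h(right)| <= 1 (empty subtree has height -1).
Bottom-up per-node check:
  node 45: h_left=-1, h_right=-1, diff=0 [OK], height=0
  node 41: h_left=-1, h_right=0, diff=1 [OK], height=1
  node 34: h_left=-1, h_right=1, diff=2 [FAIL (|-1-1|=2 > 1)], height=2
  node 26: h_left=-1, h_right=2, diff=3 [FAIL (|-1-2|=3 > 1)], height=3
  node 24: h_left=-1, h_right=3, diff=4 [FAIL (|-1-3|=4 > 1)], height=4
  node 21: h_left=-1, h_right=4, diff=5 [FAIL (|-1-4|=5 > 1)], height=5
  node 15: h_left=-1, h_right=5, diff=6 [FAIL (|-1-5|=6 > 1)], height=6
  node 10: h_left=-1, h_right=6, diff=7 [FAIL (|-1-6|=7 > 1)], height=7
Node 34 violates the condition: |-1 - 1| = 2 > 1.
Result: Not balanced


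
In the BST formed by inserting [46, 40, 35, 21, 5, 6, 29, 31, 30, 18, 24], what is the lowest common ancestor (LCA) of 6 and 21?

Tree insertion order: [46, 40, 35, 21, 5, 6, 29, 31, 30, 18, 24]
Tree (level-order array): [46, 40, None, 35, None, 21, None, 5, 29, None, 6, 24, 31, None, 18, None, None, 30]
In a BST, the LCA of p=6, q=21 is the first node v on the
root-to-leaf path with p <= v <= q (go left if both < v, right if both > v).
Walk from root:
  at 46: both 6 and 21 < 46, go left
  at 40: both 6 and 21 < 40, go left
  at 35: both 6 and 21 < 35, go left
  at 21: 6 <= 21 <= 21, this is the LCA
LCA = 21


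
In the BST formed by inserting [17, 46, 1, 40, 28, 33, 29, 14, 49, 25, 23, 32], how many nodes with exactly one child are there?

Tree built from: [17, 46, 1, 40, 28, 33, 29, 14, 49, 25, 23, 32]
Tree (level-order array): [17, 1, 46, None, 14, 40, 49, None, None, 28, None, None, None, 25, 33, 23, None, 29, None, None, None, None, 32]
Rule: These are nodes with exactly 1 non-null child.
Per-node child counts:
  node 17: 2 child(ren)
  node 1: 1 child(ren)
  node 14: 0 child(ren)
  node 46: 2 child(ren)
  node 40: 1 child(ren)
  node 28: 2 child(ren)
  node 25: 1 child(ren)
  node 23: 0 child(ren)
  node 33: 1 child(ren)
  node 29: 1 child(ren)
  node 32: 0 child(ren)
  node 49: 0 child(ren)
Matching nodes: [1, 40, 25, 33, 29]
Count of nodes with exactly one child: 5


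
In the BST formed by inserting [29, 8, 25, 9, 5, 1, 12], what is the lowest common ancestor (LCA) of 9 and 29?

Tree insertion order: [29, 8, 25, 9, 5, 1, 12]
Tree (level-order array): [29, 8, None, 5, 25, 1, None, 9, None, None, None, None, 12]
In a BST, the LCA of p=9, q=29 is the first node v on the
root-to-leaf path with p <= v <= q (go left if both < v, right if both > v).
Walk from root:
  at 29: 9 <= 29 <= 29, this is the LCA
LCA = 29


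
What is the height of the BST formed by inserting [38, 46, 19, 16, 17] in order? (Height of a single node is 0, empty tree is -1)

Insertion order: [38, 46, 19, 16, 17]
Tree (level-order array): [38, 19, 46, 16, None, None, None, None, 17]
Compute height bottom-up (empty subtree = -1):
  height(17) = 1 + max(-1, -1) = 0
  height(16) = 1 + max(-1, 0) = 1
  height(19) = 1 + max(1, -1) = 2
  height(46) = 1 + max(-1, -1) = 0
  height(38) = 1 + max(2, 0) = 3
Height = 3


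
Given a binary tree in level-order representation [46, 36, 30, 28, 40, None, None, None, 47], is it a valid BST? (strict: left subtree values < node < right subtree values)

Level-order array: [46, 36, 30, 28, 40, None, None, None, 47]
Validate using subtree bounds (lo, hi): at each node, require lo < value < hi,
then recurse left with hi=value and right with lo=value.
Preorder trace (stopping at first violation):
  at node 46 with bounds (-inf, +inf): OK
  at node 36 with bounds (-inf, 46): OK
  at node 28 with bounds (-inf, 36): OK
  at node 47 with bounds (28, 36): VIOLATION
Node 47 violates its bound: not (28 < 47 < 36).
Result: Not a valid BST
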